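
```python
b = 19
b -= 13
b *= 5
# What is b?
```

Trace:
`b = 19` → b = 19
`b -= 13` → b = 6
`b *= 5` → b = 30
So b = 30

Answer: 30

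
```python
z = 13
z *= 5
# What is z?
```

Trace:
`z = 13` → z = 13
`z *= 5` → z = 65
So z = 65

Answer: 65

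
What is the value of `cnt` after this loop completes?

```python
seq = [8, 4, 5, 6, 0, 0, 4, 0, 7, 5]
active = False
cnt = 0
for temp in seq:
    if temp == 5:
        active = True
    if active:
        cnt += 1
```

Count elements after first 5 in [8, 4, 5, 6, 0, 0, 4, 0, 7, 5]
`cnt` takes the values: 0 → 1 → 2 → 3 → 4 → 5 → 6 → 7 → 8

Answer: 8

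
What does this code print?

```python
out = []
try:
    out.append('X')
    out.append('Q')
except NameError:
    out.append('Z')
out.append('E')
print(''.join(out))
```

Execution trace: 'X' (try body) → 'Q' (try body, no exception) → 'E' (after the try/except). Output: XQE

Answer: XQE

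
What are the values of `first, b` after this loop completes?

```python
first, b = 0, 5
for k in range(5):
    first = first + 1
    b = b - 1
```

first goes 0→5, b goes 5→0
`first, b` takes the values: (0, 5) → (1, 5) → (1, 4) → (2, 4) → (2, 3) → (3, 3) → (3, 2) → (4, 2) → (4, 1) → (5, 1) → (5, 0)

Answer: 5, 0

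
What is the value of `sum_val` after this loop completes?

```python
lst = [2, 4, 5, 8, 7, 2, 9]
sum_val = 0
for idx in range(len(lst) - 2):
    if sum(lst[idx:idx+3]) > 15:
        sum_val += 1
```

Count windows with sum > 15
`sum_val` takes the values: 0 → 1 → 2 → 3 → 4

Answer: 4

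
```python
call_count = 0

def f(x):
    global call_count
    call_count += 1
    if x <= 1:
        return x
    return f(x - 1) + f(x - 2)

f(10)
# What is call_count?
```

Calls(x) = 1 + Calls(x-1) + Calls(x-2); Calls(0)=Calls(1)=1. For x=10 this gives 177.

Answer: 177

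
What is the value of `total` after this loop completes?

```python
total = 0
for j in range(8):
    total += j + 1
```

Start at 0, add 1 to 8 = 36
`total` takes the values: 0 → 1 → 3 → 6 → 10 → 15 → 21 → 28 → 36

Answer: 36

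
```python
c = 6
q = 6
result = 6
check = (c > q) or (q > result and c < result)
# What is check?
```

Trace:
`c = 6` → c = 6
`q = 6` → q = 6
`result = 6` → result = 6
`check = (c > q) or (q > result and c < result)` → check = False
So check = False

Answer: False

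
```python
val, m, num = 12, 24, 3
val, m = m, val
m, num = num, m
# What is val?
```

Trace:
`val, m, num = 12, 24, 3` → val = 12; m = 24; num = 3
`val, m = m, val` → val = 24; m = 12
`m, num = num, m` → m = 3; num = 12
So val = 24

Answer: 24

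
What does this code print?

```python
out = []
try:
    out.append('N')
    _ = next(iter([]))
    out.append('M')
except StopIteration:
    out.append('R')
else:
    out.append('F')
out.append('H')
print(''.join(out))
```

Execution trace: 'N' (try body) → 'R' (except StopIteration) → 'H' (after the try/except). Output: NRH

Answer: NRH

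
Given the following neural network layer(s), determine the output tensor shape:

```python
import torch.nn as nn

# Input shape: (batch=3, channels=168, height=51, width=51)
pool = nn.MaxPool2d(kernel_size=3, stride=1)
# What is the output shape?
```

Input: (3, 168, 51, 51) -> Output: (3, 168, 49, 49)

Answer: (3, 168, 49, 49)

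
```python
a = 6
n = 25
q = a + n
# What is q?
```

Trace:
`a = 6` → a = 6
`n = 25` → n = 25
`q = a + n` → q = 31
So q = 31

Answer: 31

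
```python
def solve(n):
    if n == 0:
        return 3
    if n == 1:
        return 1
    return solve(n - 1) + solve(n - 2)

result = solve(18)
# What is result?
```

Build up from base cases: solve(0)=3, solve(1)=1, solve(2)=4, solve(3)=5, solve(4)=9, solve(5)=14, solve(6)=23, ..., solve(18)=7375

Answer: 7375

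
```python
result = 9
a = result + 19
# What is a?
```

Trace:
`result = 9` → result = 9
`a = result + 19` → a = 28
So a = 28

Answer: 28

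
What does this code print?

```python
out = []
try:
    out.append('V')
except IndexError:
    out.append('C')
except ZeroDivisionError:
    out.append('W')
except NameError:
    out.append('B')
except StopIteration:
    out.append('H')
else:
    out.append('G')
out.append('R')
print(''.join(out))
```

Execution trace: 'V' (try body, no exception) → 'G' (else) → 'R' (after the try/except). Output: VGR

Answer: VGR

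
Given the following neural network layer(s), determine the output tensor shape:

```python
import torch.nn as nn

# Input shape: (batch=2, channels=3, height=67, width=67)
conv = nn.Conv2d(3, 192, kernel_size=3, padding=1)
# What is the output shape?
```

Input: (2, 3, 67, 67) -> Output: (2, 192, 67, 67)

Answer: (2, 192, 67, 67)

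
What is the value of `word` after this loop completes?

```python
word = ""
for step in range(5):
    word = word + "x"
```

Repeat 'x' 5 times
`word` takes the values: "" → "x" → "xx" → "xxx" → "xxxx" → "xxxxx"

Answer: "xxxxx"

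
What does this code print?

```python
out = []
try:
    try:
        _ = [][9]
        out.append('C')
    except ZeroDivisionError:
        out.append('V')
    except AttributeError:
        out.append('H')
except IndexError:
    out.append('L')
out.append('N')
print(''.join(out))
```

Execution trace: 'L' (outer except IndexError) → 'N' (after the try/except). Output: LN

Answer: LN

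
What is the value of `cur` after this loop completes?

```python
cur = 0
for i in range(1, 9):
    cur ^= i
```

XOR of 1 to 8
`cur` takes the values: 0 → 1 → 3 → 0 → 4 → 1 → 7 → 0 → 8

Answer: 8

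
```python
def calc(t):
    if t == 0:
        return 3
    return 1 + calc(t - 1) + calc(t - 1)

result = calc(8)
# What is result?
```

calc(t) = 1 + 2·calc(t-1), calc(0)=3. Closed form: (3+1)·2^8 - 1 = 1023.

Answer: 1023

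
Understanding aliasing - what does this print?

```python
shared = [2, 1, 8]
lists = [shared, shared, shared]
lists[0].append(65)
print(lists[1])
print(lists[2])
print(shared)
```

Key concept: list of same reference.
Step by step:
`shared = [2, 1, 8]` → shared = [2, 1, 8]
`lists = [shared, shared, shared]` → lists = [[2, 1, 8], [2, 1, 8], [2, 1, 8]]
`lists[0].append(65)` → shared = [2, 1, 8, 65]; lists = [[2, 1, 8, 65], [2, 1, 8, 65], [2, 1, 8, 65]]
`print(lists[1])` → prints [2, 1, 8, 65]
`print(lists[2])` → prints [2, 1, 8, 65]
`print(shared)` → prints [2, 1, 8, 65]

Answer:
[2, 1, 8, 65]
[2, 1, 8, 65]
[2, 1, 8, 65]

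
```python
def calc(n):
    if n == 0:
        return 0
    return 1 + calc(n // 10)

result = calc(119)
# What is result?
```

Count of digits of 119: 3

Answer: 3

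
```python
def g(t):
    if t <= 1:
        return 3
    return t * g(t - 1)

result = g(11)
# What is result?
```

g(11) = 11 * 10 * 9 * 8 * 7 * 6 * 5 * 4 * 3 * 2 * 3 = 119750400

Answer: 119750400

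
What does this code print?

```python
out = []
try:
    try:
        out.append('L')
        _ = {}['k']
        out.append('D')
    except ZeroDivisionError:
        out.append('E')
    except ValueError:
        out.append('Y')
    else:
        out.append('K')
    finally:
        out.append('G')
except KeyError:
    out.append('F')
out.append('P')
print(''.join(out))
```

Execution trace: 'L' (try body) → 'G' (finally) → 'F' (outer except KeyError) → 'P' (after the try/except). Output: LGFP

Answer: LGFP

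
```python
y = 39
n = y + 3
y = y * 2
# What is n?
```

Trace:
`y = 39` → y = 39
`n = y + 3` → n = 42
`y = y * 2` → y = 78
So n = 42

Answer: 42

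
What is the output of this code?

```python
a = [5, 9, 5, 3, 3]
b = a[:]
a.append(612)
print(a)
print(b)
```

Key concept: slice [:] creates copy.
Step by step:
`a = [5, 9, 5, 3, 3]` → a = [5, 9, 5, 3, 3]
`b = a[:]` → b = [5, 9, 5, 3, 3]
`a.append(612)` → a = [5, 9, 5, 3, 3, 612]
`print(a)` → prints [5, 9, 5, 3, 3, 612]
`print(b)` → prints [5, 9, 5, 3, 3]

Answer:
[5, 9, 5, 3, 3, 612]
[5, 9, 5, 3, 3]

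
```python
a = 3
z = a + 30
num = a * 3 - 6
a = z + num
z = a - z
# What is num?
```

Trace:
`a = 3` → a = 3
`z = a + 30` → z = 33
`num = a * 3 - 6` → num = 3
`a = z + num` → a = 36
`z = a - z` → z = 3
So num = 3

Answer: 3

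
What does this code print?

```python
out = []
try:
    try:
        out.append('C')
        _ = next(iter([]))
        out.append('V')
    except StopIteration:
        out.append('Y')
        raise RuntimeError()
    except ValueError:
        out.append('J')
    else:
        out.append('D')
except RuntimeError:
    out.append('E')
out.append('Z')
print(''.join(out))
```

Execution trace: 'C' (inner try body) → 'Y' (inner except StopIteration) → 'E' (outer except RuntimeError) → 'Z' (after the try/except). Output: CYEZ

Answer: CYEZ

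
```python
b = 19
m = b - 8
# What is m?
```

Trace:
`b = 19` → b = 19
`m = b - 8` → m = 11
So m = 11

Answer: 11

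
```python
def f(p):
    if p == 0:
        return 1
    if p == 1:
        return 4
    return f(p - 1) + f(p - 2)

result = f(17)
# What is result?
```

Build up from base cases: f(0)=1, f(1)=4, f(2)=5, f(3)=9, f(4)=14, f(5)=23, f(6)=37, ..., f(17)=7375

Answer: 7375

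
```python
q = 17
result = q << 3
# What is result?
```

Trace:
`q = 17` → q = 17
`result = q << 3` → result = 136
So result = 136

Answer: 136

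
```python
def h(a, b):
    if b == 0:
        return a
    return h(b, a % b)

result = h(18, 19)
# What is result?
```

h(18, 19) -> h(19, 18) -> h(18, 1) -> h(1, 0) -> 1

Answer: 1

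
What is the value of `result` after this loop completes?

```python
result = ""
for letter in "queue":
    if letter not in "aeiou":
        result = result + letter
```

Remove vowels from 'queue'
`result` takes the values: "" → "q"

Answer: "q"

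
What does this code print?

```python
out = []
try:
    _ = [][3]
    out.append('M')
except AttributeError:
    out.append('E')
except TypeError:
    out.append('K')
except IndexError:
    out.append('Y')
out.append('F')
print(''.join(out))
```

Execution trace: 'Y' (except IndexError) → 'F' (after the try/except). Output: YF

Answer: YF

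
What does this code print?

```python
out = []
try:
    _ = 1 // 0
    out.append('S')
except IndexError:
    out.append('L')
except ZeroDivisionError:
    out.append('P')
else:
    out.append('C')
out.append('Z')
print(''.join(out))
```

Execution trace: 'P' (except ZeroDivisionError) → 'Z' (after the try/except). Output: PZ

Answer: PZ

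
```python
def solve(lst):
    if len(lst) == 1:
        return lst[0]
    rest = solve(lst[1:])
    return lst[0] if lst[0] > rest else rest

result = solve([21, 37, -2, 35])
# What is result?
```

Recursive max over [21, 37, -2, 35] = 37

Answer: 37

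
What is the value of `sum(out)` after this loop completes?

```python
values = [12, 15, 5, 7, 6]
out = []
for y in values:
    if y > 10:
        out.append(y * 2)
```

Sum of doubled values > 10
`out` takes the values: [] → [24] → [24, 30]
So `sum(out)` = 54

Answer: 54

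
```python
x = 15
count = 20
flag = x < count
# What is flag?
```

Trace:
`x = 15` → x = 15
`count = 20` → count = 20
`flag = x < count` → flag = True
So flag = True

Answer: True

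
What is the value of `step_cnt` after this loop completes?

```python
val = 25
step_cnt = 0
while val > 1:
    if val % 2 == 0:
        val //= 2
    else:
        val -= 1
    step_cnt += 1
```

Steps to reduce 25 to 1
`step_cnt` takes the values: 0 → 1 → 2 → 3 → 4 → 5 → 6

Answer: 6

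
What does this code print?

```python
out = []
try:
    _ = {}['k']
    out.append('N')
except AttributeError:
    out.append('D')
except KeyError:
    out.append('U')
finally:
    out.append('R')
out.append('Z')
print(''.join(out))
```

Execution trace: 'U' (except KeyError) → 'R' (finally) → 'Z' (after the try/except). Output: URZ

Answer: URZ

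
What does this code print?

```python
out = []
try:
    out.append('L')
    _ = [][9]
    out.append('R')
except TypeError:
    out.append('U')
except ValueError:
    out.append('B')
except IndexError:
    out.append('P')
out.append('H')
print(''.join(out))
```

Execution trace: 'L' (try body) → 'P' (except IndexError) → 'H' (after the try/except). Output: LPH

Answer: LPH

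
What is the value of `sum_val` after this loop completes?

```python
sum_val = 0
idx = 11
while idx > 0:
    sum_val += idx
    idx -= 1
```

Sum 11 down to 1
`sum_val` takes the values: 0 → 11 → 21 → 30 → 38 → 45 → 51 → 56 → 60 → 63 → 65 → 66

Answer: 66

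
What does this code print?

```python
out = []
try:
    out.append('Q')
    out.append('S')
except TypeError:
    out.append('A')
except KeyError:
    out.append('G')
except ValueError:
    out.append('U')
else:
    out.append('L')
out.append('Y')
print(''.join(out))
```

Execution trace: 'Q' (try body) → 'S' (try body, no exception) → 'L' (else) → 'Y' (after the try/except). Output: QSLY

Answer: QSLY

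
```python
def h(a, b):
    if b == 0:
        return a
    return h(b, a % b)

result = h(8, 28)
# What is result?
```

h(8, 28) -> h(28, 8) -> h(8, 4) -> h(4, 0) -> 4

Answer: 4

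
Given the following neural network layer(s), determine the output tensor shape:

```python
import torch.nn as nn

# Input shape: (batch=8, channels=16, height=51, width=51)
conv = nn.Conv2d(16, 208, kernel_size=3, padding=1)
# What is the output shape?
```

Input: (8, 16, 51, 51) -> Output: (8, 208, 51, 51)

Answer: (8, 208, 51, 51)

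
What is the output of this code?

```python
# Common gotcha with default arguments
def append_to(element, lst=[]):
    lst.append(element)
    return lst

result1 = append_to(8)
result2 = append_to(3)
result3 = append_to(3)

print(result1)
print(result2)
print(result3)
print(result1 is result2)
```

Key concept: mutable default argument gotcha.
Step by step:
`result1 = append_to(8)` → result1 = [8]
`result2 = append_to(3)` → result1 = [8, 3] (same object as result2); result2 = [8, 3] (same object as result1)
`result3 = append_to(3)` → result1 = [8, 3, 3] (same object as result2, result3); result2 = [8, 3, 3] (same object as result1, result3); result3 = [8, 3, 3] (same object as result1, result2)
`print(result1)` → prints [8, 3, 3]
`print(result2)` → prints [8, 3, 3]
`print(result3)` → prints [8, 3, 3]
`print(result1 is result2)` → prints True

Answer:
[8, 3, 3]
[8, 3, 3]
[8, 3, 3]
True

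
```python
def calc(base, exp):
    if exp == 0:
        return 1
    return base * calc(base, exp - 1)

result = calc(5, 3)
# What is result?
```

calc(5, 3) = 5 * 5 * 5 = 125

Answer: 125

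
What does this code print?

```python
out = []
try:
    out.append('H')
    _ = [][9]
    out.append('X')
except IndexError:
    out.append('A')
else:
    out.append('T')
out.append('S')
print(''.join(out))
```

Execution trace: 'H' (try body) → 'A' (except IndexError) → 'S' (after the try/except). Output: HAS

Answer: HAS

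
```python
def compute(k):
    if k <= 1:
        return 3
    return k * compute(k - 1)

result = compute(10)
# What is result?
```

compute(10) = 10 * 9 * 8 * 7 * 6 * 5 * 4 * 3 * 2 * 3 = 10886400

Answer: 10886400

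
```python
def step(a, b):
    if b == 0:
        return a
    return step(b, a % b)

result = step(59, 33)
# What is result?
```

step(59, 33) -> step(33, 26) -> step(26, 7) -> step(7, 5) -> step(5, 2) -> step(2, 1) -> step(1, 0) -> 1

Answer: 1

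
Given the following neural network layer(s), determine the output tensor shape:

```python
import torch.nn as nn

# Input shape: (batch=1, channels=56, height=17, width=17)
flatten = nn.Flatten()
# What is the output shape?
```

Input: (1, 56, 17, 17) -> Output: (1, 16184)

Answer: (1, 16184)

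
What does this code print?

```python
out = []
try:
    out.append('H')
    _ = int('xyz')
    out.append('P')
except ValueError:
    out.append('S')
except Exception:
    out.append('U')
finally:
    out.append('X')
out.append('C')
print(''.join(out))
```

Execution trace: 'H' (try body) → 'S' (except ValueError) → 'X' (finally) → 'C' (after the try/except). Output: HSXC

Answer: HSXC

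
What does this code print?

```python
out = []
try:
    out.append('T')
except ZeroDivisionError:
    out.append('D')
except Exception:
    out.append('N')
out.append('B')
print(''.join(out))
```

Execution trace: 'T' (try body, no exception) → 'B' (after the try/except). Output: TB

Answer: TB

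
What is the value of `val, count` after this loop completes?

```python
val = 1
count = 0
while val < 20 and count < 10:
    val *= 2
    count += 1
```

Double until >= 20 or 10 iterations
`val, count` takes the values: (1, 0) → (2, 0) → (2, 1) → (4, 1) → (4, 2) → (8, 2) → (8, 3) → (16, 3) → (16, 4) → (32, 4) → (32, 5)

Answer: 32, 5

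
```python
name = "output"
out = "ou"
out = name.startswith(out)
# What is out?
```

Trace:
`name = "output"` → name = 'output'
`out = "ou"` → out = 'ou'
`out = name.startswith(out)` → out = True
So out = True

Answer: True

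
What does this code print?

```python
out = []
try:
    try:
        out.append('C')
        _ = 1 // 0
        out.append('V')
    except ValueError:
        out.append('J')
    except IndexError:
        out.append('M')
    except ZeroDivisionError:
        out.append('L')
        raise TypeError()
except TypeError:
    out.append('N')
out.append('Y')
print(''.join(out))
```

Execution trace: 'C' (inner try body) → 'L' (inner except ZeroDivisionError) → 'N' (outer except TypeError) → 'Y' (after the try/except). Output: CLNY

Answer: CLNY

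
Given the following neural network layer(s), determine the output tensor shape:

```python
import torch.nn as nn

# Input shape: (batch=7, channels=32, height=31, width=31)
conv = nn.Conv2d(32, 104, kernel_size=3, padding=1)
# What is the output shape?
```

Input: (7, 32, 31, 31) -> Output: (7, 104, 31, 31)

Answer: (7, 104, 31, 31)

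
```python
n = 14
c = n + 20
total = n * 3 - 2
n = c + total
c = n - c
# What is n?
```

Trace:
`n = 14` → n = 14
`c = n + 20` → c = 34
`total = n * 3 - 2` → total = 40
`n = c + total` → n = 74
`c = n - c` → c = 40
So n = 74

Answer: 74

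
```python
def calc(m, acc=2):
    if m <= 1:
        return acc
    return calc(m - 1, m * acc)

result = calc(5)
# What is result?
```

Accumulator trace (n, acc): (5, 2) -> (4, 10) -> (3, 40) -> (2, 120) -> (1, 240) -> return 240

Answer: 240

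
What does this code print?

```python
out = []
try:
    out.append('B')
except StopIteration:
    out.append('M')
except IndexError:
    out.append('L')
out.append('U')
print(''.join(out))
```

Execution trace: 'B' (try body, no exception) → 'U' (after the try/except). Output: BU

Answer: BU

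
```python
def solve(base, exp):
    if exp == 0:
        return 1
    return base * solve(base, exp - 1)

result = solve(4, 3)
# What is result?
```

solve(4, 3) = 4 * 4 * 4 = 64

Answer: 64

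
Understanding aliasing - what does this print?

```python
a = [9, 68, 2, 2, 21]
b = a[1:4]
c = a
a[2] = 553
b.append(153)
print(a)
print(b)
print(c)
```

Key concept: slice vs alias.
Step by step:
`a = [9, 68, 2, 2, 21]` → a = [9, 68, 2, 2, 21]
`b = a[1:4]` → b = [68, 2, 2]
`c = a` → c = [9, 68, 2, 2, 21] (same object as a)
`a[2] = 553` → a = [9, 68, 553, 2, 21] (same object as c); c = [9, 68, 553, 2, 21] (same object as a)
`b.append(153)` → b = [68, 2, 2, 153]
`print(a)` → prints [9, 68, 553, 2, 21]
`print(b)` → prints [68, 2, 2, 153]
`print(c)` → prints [9, 68, 553, 2, 21]

Answer:
[9, 68, 553, 2, 21]
[68, 2, 2, 153]
[9, 68, 553, 2, 21]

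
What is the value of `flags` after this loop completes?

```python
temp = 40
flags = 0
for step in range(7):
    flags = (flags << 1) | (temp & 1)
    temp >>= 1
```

Reverse lowest 7 bits of 40
`flags` takes the values: 0 → 1 → 2 → 5 → 10

Answer: 10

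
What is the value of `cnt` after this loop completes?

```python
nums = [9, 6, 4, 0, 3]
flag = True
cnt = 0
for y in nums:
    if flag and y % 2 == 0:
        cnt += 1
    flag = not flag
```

Count even values at even positions
`cnt` takes the values: 0 → 1

Answer: 1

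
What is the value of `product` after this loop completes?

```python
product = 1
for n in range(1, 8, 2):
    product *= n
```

Product of 1, 3, 5, ... up to 7
`product` takes the values: 1 → 3 → 15 → 105

Answer: 105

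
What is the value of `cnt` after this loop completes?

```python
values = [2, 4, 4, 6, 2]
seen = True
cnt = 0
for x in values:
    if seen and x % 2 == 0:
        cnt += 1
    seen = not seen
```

Count even values at even positions
`cnt` takes the values: 0 → 1 → 2 → 3

Answer: 3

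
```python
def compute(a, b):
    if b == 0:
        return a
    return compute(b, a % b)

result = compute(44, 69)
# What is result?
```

compute(44, 69) -> compute(69, 44) -> compute(44, 25) -> compute(25, 19) -> compute(19, 6) -> compute(6, 1) -> compute(1, 0) -> 1

Answer: 1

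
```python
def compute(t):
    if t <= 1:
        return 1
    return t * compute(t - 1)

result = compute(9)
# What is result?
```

compute(9) = 9 * 8 * 7 * 6 * 5 * 4 * 3 * 2 * 1 = 362880

Answer: 362880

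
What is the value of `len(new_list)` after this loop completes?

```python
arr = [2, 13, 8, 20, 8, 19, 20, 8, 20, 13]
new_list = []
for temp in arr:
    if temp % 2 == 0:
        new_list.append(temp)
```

Count even numbers in [2, 13, 8, 20, 8, 19, 20, 8, 20, 13]
`new_list` takes the values: [] → [2] → [2, 8] → [2, 8, 20] → [2, 8, 20, 8] → [2, 8, 20, 8, 20] → [2, 8, 20, 8, 20, 8] → [2, 8, 20, 8, 20, 8, 20]
So `len(new_list)` = 7

Answer: 7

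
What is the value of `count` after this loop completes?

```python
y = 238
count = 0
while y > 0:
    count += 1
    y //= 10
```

Count digits by repeated division by 10
`count` takes the values: 0 → 1 → 2 → 3

Answer: 3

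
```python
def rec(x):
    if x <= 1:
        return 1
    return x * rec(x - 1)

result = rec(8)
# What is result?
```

rec(8) = 8 * 7 * 6 * 5 * 4 * 3 * 2 * 1 = 40320

Answer: 40320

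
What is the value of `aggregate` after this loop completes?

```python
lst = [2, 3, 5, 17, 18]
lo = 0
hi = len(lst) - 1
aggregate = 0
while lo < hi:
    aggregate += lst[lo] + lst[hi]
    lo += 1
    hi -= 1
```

Sum of pairs from ends
`aggregate` takes the values: 0 → 20 → 40

Answer: 40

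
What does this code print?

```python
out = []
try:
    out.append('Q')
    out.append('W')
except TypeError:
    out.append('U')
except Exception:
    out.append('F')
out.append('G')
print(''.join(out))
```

Execution trace: 'Q' (try body) → 'W' (try body, no exception) → 'G' (after the try/except). Output: QWG

Answer: QWG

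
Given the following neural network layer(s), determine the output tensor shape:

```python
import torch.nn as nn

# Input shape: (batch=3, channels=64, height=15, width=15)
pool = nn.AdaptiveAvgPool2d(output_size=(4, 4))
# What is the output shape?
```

Input: (3, 64, 15, 15) -> Output: (3, 64, 4, 4)

Answer: (3, 64, 4, 4)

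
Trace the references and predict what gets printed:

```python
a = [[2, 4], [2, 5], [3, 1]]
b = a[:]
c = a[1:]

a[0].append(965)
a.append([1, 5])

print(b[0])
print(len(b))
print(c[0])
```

Key concept: slice with nested mutation.
Step by step:
`a = [[2, 4], [2, 5], [3, 1]]` → a = [[2, 4], [2, 5], [3, 1]]
`b = a[:]` → b = [[2, 4], [2, 5], [3, 1]]
`c = a[1:]` → c = [[2, 5], [3, 1]]
`a[0].append(965)` → a = [[2, 4, 965], [2, 5], [3, 1]]; b = [[2, 4, 965], [2, 5], [3, 1]]
`a.append([1, 5])` → a = [[2, 4, 965], [2, 5], [3, 1], [1, 5]]
`print(b[0])` → prints [2, 4, 965]
`print(len(b))` → prints 3
`print(c[0])` → prints [2, 5]

Answer:
[2, 4, 965]
3
[2, 5]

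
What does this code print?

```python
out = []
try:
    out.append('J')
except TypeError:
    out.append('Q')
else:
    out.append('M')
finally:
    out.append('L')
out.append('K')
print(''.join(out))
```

Execution trace: 'J' (try body, no exception) → 'M' (else) → 'L' (finally) → 'K' (after the try/except). Output: JMLK

Answer: JMLK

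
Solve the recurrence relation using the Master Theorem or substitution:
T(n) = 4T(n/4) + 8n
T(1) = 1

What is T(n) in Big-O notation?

By Master Theorem: a=4, b=4, f(n)=8n. Since log_4(4) = 1 and f(n) = Θ(n^1), Case 2 applies. T(n) = O(n log n).

Answer: O(n log n)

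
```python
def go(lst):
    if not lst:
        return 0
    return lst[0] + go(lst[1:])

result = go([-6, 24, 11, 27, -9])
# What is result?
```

(-6) + 24 + 11 + 27 + (-9) + 0 = 47

Answer: 47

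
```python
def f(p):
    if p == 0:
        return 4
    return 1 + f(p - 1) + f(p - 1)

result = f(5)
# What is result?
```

f(p) = 1 + 2·f(p-1), f(0)=4. Closed form: (4+1)·2^5 - 1 = 159.

Answer: 159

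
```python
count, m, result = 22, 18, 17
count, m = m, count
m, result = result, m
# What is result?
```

Trace:
`count, m, result = 22, 18, 17` → count = 22; m = 18; result = 17
`count, m = m, count` → count = 18; m = 22
`m, result = result, m` → m = 17; result = 22
So result = 22

Answer: 22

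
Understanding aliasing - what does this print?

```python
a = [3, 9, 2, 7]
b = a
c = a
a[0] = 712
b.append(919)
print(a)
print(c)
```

Key concept: multiple aliases.
Step by step:
`a = [3, 9, 2, 7]` → a = [3, 9, 2, 7]
`b = a` → b = [3, 9, 2, 7] (same object as a)
`c = a` → c = [3, 9, 2, 7] (same object as a, b)
`a[0] = 712` → a = [712, 9, 2, 7] (same object as b, c); b = [712, 9, 2, 7] (same object as a, c); c = [712, 9, 2, 7] (same object as a, b)
`b.append(919)` → a = [712, 9, 2, 7, 919] (same object as b, c); b = [712, 9, 2, 7, 919] (same object as a, c); c = [712, 9, 2, 7, 919] (same object as a, b)
`print(a)` → prints [712, 9, 2, 7, 919]
`print(c)` → prints [712, 9, 2, 7, 919]

Answer:
[712, 9, 2, 7, 919]
[712, 9, 2, 7, 919]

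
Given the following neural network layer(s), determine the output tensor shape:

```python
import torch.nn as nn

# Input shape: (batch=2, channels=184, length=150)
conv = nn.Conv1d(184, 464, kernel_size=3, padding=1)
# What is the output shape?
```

Input: (2, 184, 150) -> Output: (2, 464, 150)

Answer: (2, 464, 150)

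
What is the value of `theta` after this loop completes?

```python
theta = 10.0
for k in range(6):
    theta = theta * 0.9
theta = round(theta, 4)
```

Exponential decay: 10.0 * 0.9^6
`theta` takes the values: 10.0 → 9.0 → 8.1 → 7.29 → 6.561 → 5.9049 → 5.31441 → 5.3144

Answer: 5.3144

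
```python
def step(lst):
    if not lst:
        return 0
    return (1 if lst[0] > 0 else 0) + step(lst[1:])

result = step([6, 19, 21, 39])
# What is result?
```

Count of positive elements in [6, 19, 21, 39] = 4

Answer: 4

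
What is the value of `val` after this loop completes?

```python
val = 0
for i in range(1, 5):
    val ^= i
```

XOR of 1 to 4
`val` takes the values: 0 → 1 → 3 → 0 → 4

Answer: 4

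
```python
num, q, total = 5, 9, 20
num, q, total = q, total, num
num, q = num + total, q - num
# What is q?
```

Trace:
`num, q, total = 5, 9, 20` → num = 5; q = 9; total = 20
`num, q, total = q, total, num` → num = 9; q = 20; total = 5
`num, q = num + total, q - num` → num = 14; q = 11
So q = 11

Answer: 11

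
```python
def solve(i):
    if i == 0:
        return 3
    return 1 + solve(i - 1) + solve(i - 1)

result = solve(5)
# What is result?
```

solve(i) = 1 + 2·solve(i-1), solve(0)=3. Closed form: (3+1)·2^5 - 1 = 127.

Answer: 127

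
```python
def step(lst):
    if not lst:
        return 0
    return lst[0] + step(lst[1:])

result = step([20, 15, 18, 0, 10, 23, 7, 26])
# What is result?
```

20 + 15 + 18 + 0 + 10 + 23 + 7 + 26 + 0 = 119

Answer: 119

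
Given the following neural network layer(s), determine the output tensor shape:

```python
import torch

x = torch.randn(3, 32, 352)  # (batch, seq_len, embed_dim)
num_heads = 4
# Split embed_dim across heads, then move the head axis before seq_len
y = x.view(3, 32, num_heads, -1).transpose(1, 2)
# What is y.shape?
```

Input: (3, 32, 352) -> head_dim = 352 // 4 = 88; after view: (3, 32, 4, 88) -> after transpose(1, 2): (3, 4, 32, 88) -> Output: (3, 4, 32, 88)

Answer: (3, 4, 32, 88)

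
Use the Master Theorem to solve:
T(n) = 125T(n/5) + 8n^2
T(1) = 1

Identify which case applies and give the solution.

a=125, b=5, f(n)=8n^2. log_5(125) = 3. Since c=2 < 3, Case 1 applies: T(n) = Θ(n^log_b(a)) = O(n^3).

Answer: O(n^3) - Case 1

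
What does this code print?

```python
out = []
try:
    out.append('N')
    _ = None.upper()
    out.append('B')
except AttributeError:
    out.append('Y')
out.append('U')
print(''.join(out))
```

Execution trace: 'N' (try body) → 'Y' (except AttributeError) → 'U' (after the try/except). Output: NYU

Answer: NYU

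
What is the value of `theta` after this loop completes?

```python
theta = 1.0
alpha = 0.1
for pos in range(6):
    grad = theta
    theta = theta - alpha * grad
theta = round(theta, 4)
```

Gradient descent: w = 1.0 * (1 - 0.1)^6
`theta` takes the values: 1.0 → 0.9 → 0.81 → 0.729 → 0.6561 → 0.59049 → 0.531441 → 0.5314

Answer: 0.5314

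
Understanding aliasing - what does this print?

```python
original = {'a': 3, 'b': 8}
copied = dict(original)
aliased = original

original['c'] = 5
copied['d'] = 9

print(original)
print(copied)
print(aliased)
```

Key concept: dict() creates copy, assignment creates alias.
Step by step:
`original = {'a': 3, 'b': 8}` → original = {'a': 3, 'b': 8}
`copied = dict(original)` → copied = {'a': 3, 'b': 8}
`aliased = original` → aliased = {'a': 3, 'b': 8} (same object as original)
`original['c'] = 5` → original = {'a': 3, 'b': 8, 'c': 5} (same object as aliased); aliased = {'a': 3, 'b': 8, 'c': 5} (same object as original)
`copied['d'] = 9` → copied = {'a': 3, 'b': 8, 'd': 9}
`print(original)` → prints {'a': 3, 'b': 8, 'c': 5}
`print(copied)` → prints {'a': 3, 'b': 8, 'd': 9}
`print(aliased)` → prints {'a': 3, 'b': 8, 'c': 5}

Answer:
{'a': 3, 'b': 8, 'c': 5}
{'a': 3, 'b': 8, 'd': 9}
{'a': 3, 'b': 8, 'c': 5}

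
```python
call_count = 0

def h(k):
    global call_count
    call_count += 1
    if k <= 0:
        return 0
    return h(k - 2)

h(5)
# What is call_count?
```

Linear recursion stepping by 2: 4 calls from k=5 down to ≤0.

Answer: 4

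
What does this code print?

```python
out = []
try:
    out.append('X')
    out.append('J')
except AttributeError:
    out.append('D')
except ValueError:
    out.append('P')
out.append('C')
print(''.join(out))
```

Execution trace: 'X' (try body) → 'J' (try body, no exception) → 'C' (after the try/except). Output: XJC

Answer: XJC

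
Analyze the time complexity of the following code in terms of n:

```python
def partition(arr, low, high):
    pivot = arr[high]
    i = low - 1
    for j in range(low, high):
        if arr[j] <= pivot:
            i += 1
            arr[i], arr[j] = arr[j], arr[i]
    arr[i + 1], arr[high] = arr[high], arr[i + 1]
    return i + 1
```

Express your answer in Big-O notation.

This is Lomuto partition (single pass over [low, high), where n = high - low). Time complexity: O(n).

Answer: O(n)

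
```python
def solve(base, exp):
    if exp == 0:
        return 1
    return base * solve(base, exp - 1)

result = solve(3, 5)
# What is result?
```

solve(3, 5) = 3 * 3 * 3 * 3 * 3 = 243

Answer: 243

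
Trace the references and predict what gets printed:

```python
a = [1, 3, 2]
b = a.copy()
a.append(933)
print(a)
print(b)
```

Key concept: list.copy() creates independent copy.
Step by step:
`a = [1, 3, 2]` → a = [1, 3, 2]
`b = a.copy()` → b = [1, 3, 2]
`a.append(933)` → a = [1, 3, 2, 933]
`print(a)` → prints [1, 3, 2, 933]
`print(b)` → prints [1, 3, 2]

Answer:
[1, 3, 2, 933]
[1, 3, 2]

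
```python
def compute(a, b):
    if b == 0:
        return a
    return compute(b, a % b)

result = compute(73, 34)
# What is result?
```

compute(73, 34) -> compute(34, 5) -> compute(5, 4) -> compute(4, 1) -> compute(1, 0) -> 1

Answer: 1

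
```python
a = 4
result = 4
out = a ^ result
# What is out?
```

Trace:
`a = 4` → a = 4
`result = 4` → result = 4
`out = a ^ result` → out = 0
So out = 0

Answer: 0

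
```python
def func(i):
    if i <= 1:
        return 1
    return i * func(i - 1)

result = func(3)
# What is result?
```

func(3) = 3 * 2 * 1 = 6

Answer: 6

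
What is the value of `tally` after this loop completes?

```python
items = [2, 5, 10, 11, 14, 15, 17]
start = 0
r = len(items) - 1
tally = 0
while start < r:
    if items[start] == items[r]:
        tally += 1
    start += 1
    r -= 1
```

Count matching pairs from ends
`tally` takes the values: 0

Answer: 0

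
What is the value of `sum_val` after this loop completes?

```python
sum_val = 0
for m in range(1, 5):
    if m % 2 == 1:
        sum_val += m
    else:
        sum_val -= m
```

Add odd, subtract even
`sum_val` takes the values: 0 → 1 → -1 → 2 → -2

Answer: -2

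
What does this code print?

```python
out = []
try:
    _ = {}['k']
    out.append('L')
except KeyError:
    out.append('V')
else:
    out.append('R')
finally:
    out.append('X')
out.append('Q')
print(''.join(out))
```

Execution trace: 'V' (except KeyError) → 'X' (finally) → 'Q' (after the try/except). Output: VXQ

Answer: VXQ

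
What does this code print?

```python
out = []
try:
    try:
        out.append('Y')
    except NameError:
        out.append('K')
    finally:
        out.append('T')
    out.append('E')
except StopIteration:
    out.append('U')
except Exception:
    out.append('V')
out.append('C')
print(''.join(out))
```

Execution trace: 'Y' (inner try body, no exception) → 'T' (inner finally) → 'E' (try body, no exception) → 'C' (after the try/except). Output: YTEC

Answer: YTEC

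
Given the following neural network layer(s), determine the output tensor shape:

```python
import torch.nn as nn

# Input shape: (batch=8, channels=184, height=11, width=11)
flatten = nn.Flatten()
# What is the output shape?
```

Input: (8, 184, 11, 11) -> Output: (8, 22264)

Answer: (8, 22264)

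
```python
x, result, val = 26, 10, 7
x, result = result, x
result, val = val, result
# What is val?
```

Trace:
`x, result, val = 26, 10, 7` → x = 26; result = 10; val = 7
`x, result = result, x` → x = 10; result = 26
`result, val = val, result` → result = 7; val = 26
So val = 26

Answer: 26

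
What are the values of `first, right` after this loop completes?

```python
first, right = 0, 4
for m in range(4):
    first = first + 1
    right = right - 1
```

first goes 0→4, right goes 4→0
`first, right` takes the values: (0, 4) → (1, 4) → (1, 3) → (2, 3) → (2, 2) → (3, 2) → (3, 1) → (4, 1) → (4, 0)

Answer: 4, 0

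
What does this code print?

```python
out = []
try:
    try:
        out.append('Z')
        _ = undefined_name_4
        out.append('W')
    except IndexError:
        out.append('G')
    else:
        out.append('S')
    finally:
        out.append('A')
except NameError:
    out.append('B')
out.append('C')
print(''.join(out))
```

Execution trace: 'Z' (try body) → 'A' (finally) → 'B' (outer except NameError) → 'C' (after the try/except). Output: ZABC

Answer: ZABC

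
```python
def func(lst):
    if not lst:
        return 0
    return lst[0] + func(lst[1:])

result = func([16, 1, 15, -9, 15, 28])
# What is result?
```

16 + 1 + 15 + (-9) + 15 + 28 + 0 = 66

Answer: 66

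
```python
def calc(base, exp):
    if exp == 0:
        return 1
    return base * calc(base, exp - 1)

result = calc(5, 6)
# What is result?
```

calc(5, 6) = 5 * 5 * 5 * 5 * 5 * 5 = 15625

Answer: 15625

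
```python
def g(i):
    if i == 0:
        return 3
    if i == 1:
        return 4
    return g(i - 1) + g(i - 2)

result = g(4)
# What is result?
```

Build up from base cases: g(0)=3, g(1)=4, g(2)=7, g(3)=11, g(4)=18

Answer: 18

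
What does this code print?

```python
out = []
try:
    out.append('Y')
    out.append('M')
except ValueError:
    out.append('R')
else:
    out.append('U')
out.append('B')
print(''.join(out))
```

Execution trace: 'Y' (try body) → 'M' (try body, no exception) → 'U' (else) → 'B' (after the try/except). Output: YMUB

Answer: YMUB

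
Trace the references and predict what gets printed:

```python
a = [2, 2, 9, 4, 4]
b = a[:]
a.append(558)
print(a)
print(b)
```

Key concept: slice [:] creates copy.
Step by step:
`a = [2, 2, 9, 4, 4]` → a = [2, 2, 9, 4, 4]
`b = a[:]` → b = [2, 2, 9, 4, 4]
`a.append(558)` → a = [2, 2, 9, 4, 4, 558]
`print(a)` → prints [2, 2, 9, 4, 4, 558]
`print(b)` → prints [2, 2, 9, 4, 4]

Answer:
[2, 2, 9, 4, 4, 558]
[2, 2, 9, 4, 4]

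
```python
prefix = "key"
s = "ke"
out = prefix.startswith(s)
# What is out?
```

Trace:
`prefix = "key"` → prefix = 'key'
`s = "ke"` → s = 'ke'
`out = prefix.startswith(s)` → out = True
So out = True

Answer: True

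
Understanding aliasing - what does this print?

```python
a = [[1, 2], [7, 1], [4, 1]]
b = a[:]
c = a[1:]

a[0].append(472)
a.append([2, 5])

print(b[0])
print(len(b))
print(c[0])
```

Key concept: slice with nested mutation.
Step by step:
`a = [[1, 2], [7, 1], [4, 1]]` → a = [[1, 2], [7, 1], [4, 1]]
`b = a[:]` → b = [[1, 2], [7, 1], [4, 1]]
`c = a[1:]` → c = [[7, 1], [4, 1]]
`a[0].append(472)` → a = [[1, 2, 472], [7, 1], [4, 1]]; b = [[1, 2, 472], [7, 1], [4, 1]]
`a.append([2, 5])` → a = [[1, 2, 472], [7, 1], [4, 1], [2, 5]]
`print(b[0])` → prints [1, 2, 472]
`print(len(b))` → prints 3
`print(c[0])` → prints [7, 1]

Answer:
[1, 2, 472]
3
[7, 1]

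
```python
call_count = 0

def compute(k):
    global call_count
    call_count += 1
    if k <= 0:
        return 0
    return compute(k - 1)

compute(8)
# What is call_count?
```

Linear recursion stepping by 1: 9 calls from k=8 down to ≤0.

Answer: 9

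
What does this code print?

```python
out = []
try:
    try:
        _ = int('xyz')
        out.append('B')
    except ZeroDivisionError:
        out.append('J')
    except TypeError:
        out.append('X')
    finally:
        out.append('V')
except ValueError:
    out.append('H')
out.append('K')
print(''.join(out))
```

Execution trace: 'V' (inner finally) → 'H' (outer except ValueError) → 'K' (after the try/except). Output: VHK

Answer: VHK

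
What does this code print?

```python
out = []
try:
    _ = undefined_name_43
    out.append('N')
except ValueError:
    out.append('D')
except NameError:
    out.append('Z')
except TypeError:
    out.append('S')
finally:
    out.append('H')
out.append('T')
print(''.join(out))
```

Execution trace: 'Z' (except NameError) → 'H' (finally) → 'T' (after the try/except). Output: ZHT

Answer: ZHT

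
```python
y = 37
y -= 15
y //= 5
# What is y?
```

Trace:
`y = 37` → y = 37
`y -= 15` → y = 22
`y //= 5` → y = 4
So y = 4

Answer: 4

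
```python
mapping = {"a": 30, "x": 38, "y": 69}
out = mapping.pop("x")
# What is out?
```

Trace:
`mapping = {"a": 30, "x": 38, "y": 69}` → mapping = {'a': 30, 'x': 38, 'y': 69}
`out = mapping.pop("x")` → mapping = {'a': 30, 'y': 69}; out = 38
So out = 38

Answer: 38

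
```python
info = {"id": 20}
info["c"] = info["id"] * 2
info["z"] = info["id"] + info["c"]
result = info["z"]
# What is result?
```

Trace:
`info = {"id": 20}` → info = {'id': 20}
`info["c"] = info["id"] * 2` → info = {'id': 20, 'c': 40}
`info["z"] = info["id"] + info["c"]` → info = {'id': 20, 'c': 40, 'z': 60}
`result = info["z"]` → result = 60
So result = 60

Answer: 60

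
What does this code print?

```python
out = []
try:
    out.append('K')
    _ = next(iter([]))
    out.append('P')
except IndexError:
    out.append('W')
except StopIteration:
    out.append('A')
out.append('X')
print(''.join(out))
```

Execution trace: 'K' (try body) → 'A' (except StopIteration) → 'X' (after the try/except). Output: KAX

Answer: KAX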